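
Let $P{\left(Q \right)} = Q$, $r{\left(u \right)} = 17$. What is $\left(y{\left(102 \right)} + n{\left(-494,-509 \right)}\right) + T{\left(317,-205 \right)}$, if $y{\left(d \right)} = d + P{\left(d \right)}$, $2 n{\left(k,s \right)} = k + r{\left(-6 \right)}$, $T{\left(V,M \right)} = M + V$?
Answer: $\frac{155}{2} \approx 77.5$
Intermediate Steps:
$n{\left(k,s \right)} = \frac{17}{2} + \frac{k}{2}$ ($n{\left(k,s \right)} = \frac{k + 17}{2} = \frac{17 + k}{2} = \frac{17}{2} + \frac{k}{2}$)
$y{\left(d \right)} = 2 d$ ($y{\left(d \right)} = d + d = 2 d$)
$\left(y{\left(102 \right)} + n{\left(-494,-509 \right)}\right) + T{\left(317,-205 \right)} = \left(2 \cdot 102 + \left(\frac{17}{2} + \frac{1}{2} \left(-494\right)\right)\right) + \left(-205 + 317\right) = \left(204 + \left(\frac{17}{2} - 247\right)\right) + 112 = \left(204 - \frac{477}{2}\right) + 112 = - \frac{69}{2} + 112 = \frac{155}{2}$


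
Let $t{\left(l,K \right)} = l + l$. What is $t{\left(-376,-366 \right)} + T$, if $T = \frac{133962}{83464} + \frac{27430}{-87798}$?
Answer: $- \frac{1375290742597}{1831993068} \approx -750.71$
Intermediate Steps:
$t{\left(l,K \right)} = 2 l$
$T = \frac{2368044539}{1831993068}$ ($T = 133962 \cdot \frac{1}{83464} + 27430 \left(- \frac{1}{87798}\right) = \frac{66981}{41732} - \frac{13715}{43899} = \frac{2368044539}{1831993068} \approx 1.2926$)
$t{\left(-376,-366 \right)} + T = 2 \left(-376\right) + \frac{2368044539}{1831993068} = -752 + \frac{2368044539}{1831993068} = - \frac{1375290742597}{1831993068}$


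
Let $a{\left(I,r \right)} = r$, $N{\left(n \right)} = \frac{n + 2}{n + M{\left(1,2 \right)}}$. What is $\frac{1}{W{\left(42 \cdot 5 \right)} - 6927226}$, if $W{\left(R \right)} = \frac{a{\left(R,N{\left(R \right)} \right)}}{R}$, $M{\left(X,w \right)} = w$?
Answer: $- \frac{210}{1454717459} \approx -1.4436 \cdot 10^{-7}$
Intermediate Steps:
$N{\left(n \right)} = 1$ ($N{\left(n \right)} = \frac{n + 2}{n + 2} = \frac{2 + n}{2 + n} = 1$)
$W{\left(R \right)} = \frac{1}{R}$ ($W{\left(R \right)} = 1 \frac{1}{R} = \frac{1}{R}$)
$\frac{1}{W{\left(42 \cdot 5 \right)} - 6927226} = \frac{1}{\frac{1}{42 \cdot 5} - 6927226} = \frac{1}{\frac{1}{210} - 6927226} = \frac{1}{- \frac{1454717459}{210}} = - \frac{210}{1454717459}$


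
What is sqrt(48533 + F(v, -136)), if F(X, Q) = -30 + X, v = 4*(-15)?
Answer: sqrt(48443) ≈ 220.10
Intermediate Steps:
v = -60
sqrt(48533 + F(v, -136)) = sqrt(48533 + (-30 - 60)) = sqrt(48533 - 90) = sqrt(48443)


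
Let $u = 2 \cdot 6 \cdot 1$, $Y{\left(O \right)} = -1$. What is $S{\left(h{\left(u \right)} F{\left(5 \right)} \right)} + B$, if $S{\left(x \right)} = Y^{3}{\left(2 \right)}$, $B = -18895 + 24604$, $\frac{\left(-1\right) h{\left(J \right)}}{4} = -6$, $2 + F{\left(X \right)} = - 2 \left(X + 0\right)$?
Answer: $5708$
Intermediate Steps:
$F{\left(X \right)} = -2 - 2 X$ ($F{\left(X \right)} = -2 - 2 \left(X + 0\right) = -2 - 2 X$)
$u = 12$ ($u = 12 \cdot 1 = 12$)
$h{\left(J \right)} = 24$ ($h{\left(J \right)} = \left(-4\right) \left(-6\right) = 24$)
$B = 5709$
$S{\left(x \right)} = -1$ ($S{\left(x \right)} = \left(-1\right)^{3} = -1$)
$S{\left(h{\left(u \right)} F{\left(5 \right)} \right)} + B = -1 + 5709 = 5708$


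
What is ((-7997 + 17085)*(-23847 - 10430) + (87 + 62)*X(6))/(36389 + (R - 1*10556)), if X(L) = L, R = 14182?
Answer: -311508482/40015 ≈ -7784.8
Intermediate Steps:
((-7997 + 17085)*(-23847 - 10430) + (87 + 62)*X(6))/(36389 + (R - 1*10556)) = ((-7997 + 17085)*(-23847 - 10430) + (87 + 62)*6)/(36389 + (14182 - 1*10556)) = (9088*(-34277) + 149*6)/(36389 + (14182 - 10556)) = (-311509376 + 894)/(36389 + 3626) = -311508482/40015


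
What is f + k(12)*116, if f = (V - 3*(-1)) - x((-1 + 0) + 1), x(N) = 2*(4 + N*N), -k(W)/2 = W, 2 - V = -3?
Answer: -2784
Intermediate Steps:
V = 5 (V = 2 - 1*(-3) = 2 + 3 = 5)
k(W) = -2*W
x(N) = 8 + 2*N**2 (x(N) = 2*(4 + N**2) = 8 + 2*N**2)
f = 0 (f = (5 - 3*(-1)) - (8 + 2*((-1 + 0) + 1)**2) = (5 + 3) - (8 + 2*(-1 + 1)**2) = 8 - (8 + 2*0**2) = 8 - (8 + 2*0) = 8 - (8 + 0) = 8 - 1*8 = 8 - 8 = 0)
f + k(12)*116 = 0 - 2*12*116 = 0 - 24*116 = 0 - 2784 = -2784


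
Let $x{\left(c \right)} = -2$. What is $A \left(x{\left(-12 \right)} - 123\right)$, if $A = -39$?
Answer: $4875$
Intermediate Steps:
$A \left(x{\left(-12 \right)} - 123\right) = - 39 \left(-2 - 123\right) = \left(-39\right) \left(-125\right) = 4875$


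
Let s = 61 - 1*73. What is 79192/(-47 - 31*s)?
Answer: 79192/325 ≈ 243.67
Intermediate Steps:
s = -12 (s = 61 - 73 = -12)
79192/(-47 - 31*s) = 79192/(-47 - 31*(-12)) = 79192/(-47 + 372) = 79192/325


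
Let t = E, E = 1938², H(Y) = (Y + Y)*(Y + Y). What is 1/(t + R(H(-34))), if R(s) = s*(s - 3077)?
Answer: 1/10909172 ≈ 9.1666e-8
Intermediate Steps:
H(Y) = 4*Y² (H(Y) = (2*Y)*(2*Y) = 4*Y²)
R(s) = s*(-3077 + s)
E = 3755844
t = 3755844
1/(t + R(H(-34))) = 1/(3755844 + (4*(-34)²)*(-3077 + 4*(-34)²)) = 1/(3755844 + (4*1156)*(-3077 + 4*1156)) = 1/(3755844 + 4624*(-3077 + 4624)) = 1/(3755844 + 4624*1547) = 1/(3755844 + 7153328) = 1/10909172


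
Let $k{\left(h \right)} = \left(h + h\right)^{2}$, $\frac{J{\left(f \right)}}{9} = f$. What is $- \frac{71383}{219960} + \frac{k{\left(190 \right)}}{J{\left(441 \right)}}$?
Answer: $\frac{269050469}{7461720} \approx 36.057$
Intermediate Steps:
$J{\left(f \right)} = 9 f$
$k{\left(h \right)} = 4 h^{2}$ ($k{\left(h \right)} = \left(2 h\right)^{2} = 4 h^{2}$)
$- \frac{71383}{219960} + \frac{k{\left(190 \right)}}{J{\left(441 \right)}} = - \frac{71383}{219960} + \frac{4 \cdot 190^{2}}{9 \cdot 441} = \left(-71383\right) \frac{1}{219960} + \frac{4 \cdot 36100}{3969} = - \frac{5491}{16920} + 144400 \cdot \frac{1}{3969} = - \frac{5491}{16920} + \frac{144400}{3969} = \frac{269050469}{7461720}$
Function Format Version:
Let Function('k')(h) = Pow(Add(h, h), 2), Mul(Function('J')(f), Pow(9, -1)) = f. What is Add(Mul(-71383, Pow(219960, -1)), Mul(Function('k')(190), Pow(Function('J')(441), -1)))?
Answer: Rational(269050469, 7461720) ≈ 36.057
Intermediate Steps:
Function('J')(f) = Mul(9, f)
Function('k')(h) = Mul(4, Pow(h, 2)) (Function('k')(h) = Pow(Mul(2, h), 2) = Mul(4, Pow(h, 2)))
Add(Mul(-71383, Pow(219960, -1)), Mul(Function('k')(190), Pow(Function('J')(441), -1))) = Add(Mul(-71383, Pow(219960, -1)), Mul(Mul(4, Pow(190, 2)), Pow(Mul(9, 441), -1))) = Add(Mul(-71383, Rational(1, 219960)), Mul(Mul(4, 36100), Pow(3969, -1))) = Add(Rational(-5491, 16920), Mul(144400, Rational(1, 3969))) = Add(Rational(-5491, 16920), Rational(144400, 3969)) = Rational(269050469, 7461720)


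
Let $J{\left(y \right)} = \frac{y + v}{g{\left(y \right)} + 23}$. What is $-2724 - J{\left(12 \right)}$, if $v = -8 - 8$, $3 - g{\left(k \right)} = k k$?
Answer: $- \frac{160718}{59} \approx -2724.0$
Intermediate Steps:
$g{\left(k \right)} = 3 - k^{2}$ ($g{\left(k \right)} = 3 - k k = 3 - k^{2}$)
$v = -16$
$J{\left(y \right)} = \frac{-16 + y}{26 - y^{2}}$ ($J{\left(y \right)} = \frac{y - 16}{\left(3 - y^{2}\right) + 23} = \frac{-16 + y}{26 - y^{2}}$)
$-2724 - J{\left(12 \right)} = -2724 - \frac{16 - 12}{-26 + 12^{2}} = -2724 - \frac{16 - 12}{-26 + 144} = -2724 - \frac{1}{118} \cdot 4 = -2724 - \frac{2}{59} = - \frac{160718}{59}$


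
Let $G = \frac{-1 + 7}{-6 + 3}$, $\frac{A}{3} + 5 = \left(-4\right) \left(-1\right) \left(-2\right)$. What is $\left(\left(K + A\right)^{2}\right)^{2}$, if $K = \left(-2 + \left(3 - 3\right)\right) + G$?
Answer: $3418801$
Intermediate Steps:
$A = -39$ ($A = -15 + 3 \left(-4\right) \left(-1\right) \left(-2\right) = -15 + 3 \cdot 4 \left(-2\right) = -15 + 3 \left(-8\right) = -15 - 24 = -39$)
$G = -2$ ($G = \frac{6}{-3} = 6 \left(- \frac{1}{3}\right) = -2$)
$K = -4$ ($K = \left(-2 + \left(3 - 3\right)\right) - 2 = \left(-2 + 0\right) - 2 = -2 - 2 = -4$)
$\left(\left(K + A\right)^{2}\right)^{2} = \left(\left(-4 - 39\right)^{2}\right)^{2} = \left(\left(-43\right)^{2}\right)^{2} = 1849^{2} = 3418801$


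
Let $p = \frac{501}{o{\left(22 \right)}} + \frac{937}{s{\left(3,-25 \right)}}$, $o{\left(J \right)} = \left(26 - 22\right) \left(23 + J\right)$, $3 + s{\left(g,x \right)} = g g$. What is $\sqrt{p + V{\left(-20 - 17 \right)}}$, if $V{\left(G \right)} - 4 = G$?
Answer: $\frac{\sqrt{12595}}{10} \approx 11.223$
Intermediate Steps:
$s{\left(g,x \right)} = -3 + g^{2}$ ($s{\left(g,x \right)} = -3 + g g = -3 + g^{2}$)
$V{\left(G \right)} = 4 + G$
$o{\left(J \right)} = 92 + 4 J$ ($o{\left(J \right)} = 4 \left(23 + J\right) = 92 + 4 J$)
$p = \frac{3179}{20}$ ($p = \frac{501}{92 + 4 \cdot 22} + \frac{937}{-3 + 3^{2}} = \frac{501}{92 + 88} + \frac{937}{-3 + 9} = \frac{501}{180} + \frac{937}{6} = 501 \cdot \frac{1}{180} + 937 \cdot \frac{1}{6} = \frac{167}{60} + \frac{937}{6} = \frac{3179}{20} \approx 158.95$)
$\sqrt{p + V{\left(-20 - 17 \right)}} = \sqrt{\frac{3179}{20} + \left(4 - 37\right)} = \sqrt{\frac{3179}{20} - 33} = \sqrt{\frac{2519}{20}} = \frac{\sqrt{12595}}{10}$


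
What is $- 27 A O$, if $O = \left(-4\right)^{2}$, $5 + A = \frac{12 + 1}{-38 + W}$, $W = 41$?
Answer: $288$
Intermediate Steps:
$A = - \frac{2}{3}$ ($A = -5 + \frac{12 + 1}{-38 + 41} = -5 + \frac{13}{3} = - \frac{2}{3} \approx -0.66667$)
$O = 16$
$- 27 A O = \left(-27\right) \left(- \frac{2}{3}\right) 16 = 18 \cdot 16 = 288$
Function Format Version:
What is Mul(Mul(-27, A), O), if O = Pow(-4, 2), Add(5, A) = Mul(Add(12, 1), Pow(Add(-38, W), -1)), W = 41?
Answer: 288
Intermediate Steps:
A = Rational(-2, 3) (A = Add(-5, Mul(Add(12, 1), Pow(Add(-38, 41), -1))) = Add(-5, Mul(13, Pow(3, -1))) = Add(-5, Mul(13, Rational(1, 3))) = Add(-5, Rational(13, 3)) = Rational(-2, 3) ≈ -0.66667)
O = 16
Mul(Mul(-27, A), O) = Mul(Mul(-27, Rational(-2, 3)), 16) = Mul(18, 16) = 288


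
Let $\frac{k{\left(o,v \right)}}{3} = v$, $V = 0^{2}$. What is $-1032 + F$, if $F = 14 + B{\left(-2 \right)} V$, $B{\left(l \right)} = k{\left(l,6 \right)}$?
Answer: $-1018$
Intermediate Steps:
$V = 0$
$k{\left(o,v \right)} = 3 v$
$B{\left(l \right)} = 18$ ($B{\left(l \right)} = 3 \cdot 6 = 18$)
$F = 14$ ($F = 14 + 18 \cdot 0 = 14 + 0 = 14$)
$-1032 + F = -1032 + 14 = -1018$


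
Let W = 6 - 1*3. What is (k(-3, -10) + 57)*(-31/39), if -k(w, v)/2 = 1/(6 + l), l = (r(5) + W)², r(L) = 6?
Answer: -153667/3393 ≈ -45.289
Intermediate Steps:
W = 3 (W = 6 - 3 = 3)
l = 81 (l = (6 + 3)² = 9² = 81)
k(w, v) = -2/87 (k(w, v) = -2/(6 + 81) = -2/87)
(k(-3, -10) + 57)*(-31/39) = (-2/87 + 57)*(-31/39) = 4957*(-31*1/39)/87 = (4957/87)*(-31/39) = -153667/3393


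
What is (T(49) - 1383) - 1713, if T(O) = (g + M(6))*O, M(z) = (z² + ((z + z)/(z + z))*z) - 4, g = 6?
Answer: -940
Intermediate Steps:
M(z) = -4 + z + z² (M(z) = (z² + ((2*z)/((2*z)))*z) - 4 = (z² + ((2*z)*(1/(2*z)))*z) - 4 = (z² + 1*z) - 4 = (z² + z) - 4 = (z + z²) - 4 = -4 + z + z²)
T(O) = 44*O (T(O) = (6 + (-4 + 6 + 6²))*O = (6 + (-4 + 6 + 36))*O = (6 + 38)*O = 44*O)
(T(49) - 1383) - 1713 = (44*49 - 1383) - 1713 = (2156 - 1383) - 1713 = 773 - 1713 = -940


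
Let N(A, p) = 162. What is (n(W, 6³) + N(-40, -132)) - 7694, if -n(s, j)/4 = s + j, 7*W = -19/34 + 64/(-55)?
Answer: -54945378/6545 ≈ -8395.0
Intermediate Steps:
W = -3221/13090 (W = (-19/34 + 64/(-55))/7 = (-19*1/34 + 64*(-1/55))/7 = (-19/34 - 64/55)/7 = (⅐)*(-3221/1870) = -3221/13090 ≈ -0.24607)
n(s, j) = -4*j - 4*s (n(s, j) = -4*(s + j) = -4*(j + s) = -4*j - 4*s)
(n(W, 6³) + N(-40, -132)) - 7694 = ((-4*6³ - 4*(-3221/13090)) + 162) - 7694 = ((-4*216 + 6442/6545) + 162) - 7694 = ((-864 + 6442/6545) + 162) - 7694 = (-5648438/6545 + 162) - 7694 = -4588148/6545 - 7694 = -54945378/6545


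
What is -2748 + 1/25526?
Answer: -70145447/25526 ≈ -2748.0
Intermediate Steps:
-2748 + 1/25526 = -70145447/25526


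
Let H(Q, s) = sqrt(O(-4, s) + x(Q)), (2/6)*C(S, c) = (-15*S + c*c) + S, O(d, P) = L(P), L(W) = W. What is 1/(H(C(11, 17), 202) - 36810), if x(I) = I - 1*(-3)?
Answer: -3681/135497549 - sqrt(610)/1354975490 ≈ -2.7185e-5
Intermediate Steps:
x(I) = 3 + I (x(I) = I + 3 = 3 + I)
O(d, P) = P
C(S, c) = -42*S + 3*c**2 (C(S, c) = 3*((-15*S + c*c) + S) = 3*((-15*S + c**2) + S) = 3*((c**2 - 15*S) + S) = 3*(c**2 - 14*S) = -42*S + 3*c**2)
H(Q, s) = sqrt(3 + Q + s) (H(Q, s) = sqrt(s + (3 + Q)) = sqrt(3 + Q + s))
1/(H(C(11, 17), 202) - 36810) = 1/(sqrt(3 + (-42*11 + 3*17**2) + 202) - 36810) = 1/(sqrt(3 + (-462 + 3*289) + 202) - 36810) = 1/(sqrt(3 + (-462 + 867) + 202) - 36810) = 1/(sqrt(3 + 405 + 202) - 36810) = 1/(sqrt(610) - 36810) = 1/(-36810 + sqrt(610))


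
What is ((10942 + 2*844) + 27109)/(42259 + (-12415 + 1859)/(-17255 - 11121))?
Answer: 40272638/42826855 ≈ 0.94036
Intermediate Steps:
((10942 + 2*844) + 27109)/(42259 + (-12415 + 1859)/(-17255 - 11121)) = ((10942 + 1688) + 27109)/(42259 - 10556/(-28376)) = (12630 + 27109)/(42259 - 10556*(-1/28376)) = 39739/(42259 + 2639/7094) = 39739/(299787985/7094) = 39739*(7094/299787985) = 40272638/42826855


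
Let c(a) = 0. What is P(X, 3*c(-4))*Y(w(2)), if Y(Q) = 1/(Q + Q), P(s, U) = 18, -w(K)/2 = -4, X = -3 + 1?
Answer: 9/8 ≈ 1.1250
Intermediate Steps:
X = -2
w(K) = 8 (w(K) = -2*(-4) = 8)
Y(Q) = 1/(2*Q)
P(X, 3*c(-4))*Y(w(2)) = 18*((½)/8) = 18*((½)*(⅛)) = 18*(1/16) = 9/8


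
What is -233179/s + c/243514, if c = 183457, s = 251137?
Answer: -10709510397/61155375418 ≈ -0.17512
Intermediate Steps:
-233179/s + c/243514 = -233179/251137 + 183457/243514 = -10709510397/61155375418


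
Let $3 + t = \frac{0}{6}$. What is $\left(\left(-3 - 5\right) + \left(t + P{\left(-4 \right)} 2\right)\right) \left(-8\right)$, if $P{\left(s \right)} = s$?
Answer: $152$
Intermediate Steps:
$t = -3$ ($t = -3 + \frac{0}{6} = -3 + 0 \cdot \frac{1}{6} = -3 + 0 = -3$)
$\left(\left(-3 - 5\right) + \left(t + P{\left(-4 \right)} 2\right)\right) \left(-8\right) = \left(\left(-3 - 5\right) - 11\right) \left(-8\right) = \left(-8 - 11\right) \left(-8\right) = \left(-19\right) \left(-8\right) = 152$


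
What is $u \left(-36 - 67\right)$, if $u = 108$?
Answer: $-11124$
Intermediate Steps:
$u \left(-36 - 67\right) = 108 \left(-36 - 67\right) = 108 \left(-103\right) = -11124$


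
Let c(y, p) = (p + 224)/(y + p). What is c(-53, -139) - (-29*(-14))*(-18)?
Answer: 1403051/192 ≈ 7307.6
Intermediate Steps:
c(y, p) = (224 + p)/(p + y)
c(-53, -139) - (-29*(-14))*(-18) = (224 - 139)/(-139 - 53) - (-29*(-14))*(-18) = 85/(-192) - 406*(-18) = -1/192*85 - 1*(-7308) = -85/192 + 7308 = 1403051/192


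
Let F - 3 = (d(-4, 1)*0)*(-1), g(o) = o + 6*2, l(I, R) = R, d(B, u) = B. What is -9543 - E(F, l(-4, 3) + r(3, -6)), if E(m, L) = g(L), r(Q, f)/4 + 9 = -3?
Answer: -9510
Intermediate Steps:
g(o) = 12 + o (g(o) = o + 12 = 12 + o)
F = 3 (F = 3 - 4*0*(-1) = 3 + 0*(-1) = 3 + 0 = 3)
r(Q, f) = -48 (r(Q, f) = -36 + 4*(-3) = -36 - 12 = -48)
E(m, L) = 12 + L
-9543 - E(F, l(-4, 3) + r(3, -6)) = -9543 - (12 + (3 - 48)) = -9543 - (12 - 45) = -9543 - 1*(-33) = -9543 + 33 = -9510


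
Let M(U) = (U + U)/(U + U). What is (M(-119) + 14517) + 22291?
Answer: 36809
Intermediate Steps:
M(U) = 1 (M(U) = (2*U)/((2*U)) = (2*U)*(1/(2*U)) = 1)
(M(-119) + 14517) + 22291 = (1 + 14517) + 22291 = 14518 + 22291 = 36809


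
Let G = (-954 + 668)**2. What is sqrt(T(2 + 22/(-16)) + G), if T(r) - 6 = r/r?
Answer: sqrt(81803) ≈ 286.01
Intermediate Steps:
T(r) = 7 (T(r) = 6 + r/r = 6 + 1 = 7)
G = 81796 (G = (-286)**2 = 81796)
sqrt(T(2 + 22/(-16)) + G) = sqrt(7 + 81796) = sqrt(81803)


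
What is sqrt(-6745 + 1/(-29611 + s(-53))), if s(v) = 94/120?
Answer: I*sqrt(21289606162278685)/1776613 ≈ 82.128*I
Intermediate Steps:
s(v) = 47/60 (s(v) = 94*(1/120) = 47/60)
sqrt(-6745 + 1/(-29611 + s(-53))) = sqrt(-6745 + 1/(-29611 + 47/60)) = sqrt(-6745 + 1/(-1776613/60)) = sqrt(-6745 - 60/1776613) = sqrt(-11983254745/1776613) = I*sqrt(21289606162278685)/1776613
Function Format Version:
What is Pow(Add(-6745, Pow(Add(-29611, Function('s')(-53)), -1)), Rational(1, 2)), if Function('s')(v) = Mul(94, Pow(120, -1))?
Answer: Mul(Rational(1, 1776613), I, Pow(21289606162278685, Rational(1, 2))) ≈ Mul(82.128, I)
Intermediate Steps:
Function('s')(v) = Rational(47, 60) (Function('s')(v) = Mul(94, Rational(1, 120)) = Rational(47, 60))
Pow(Add(-6745, Pow(Add(-29611, Function('s')(-53)), -1)), Rational(1, 2)) = Pow(Add(-6745, Pow(Add(-29611, Rational(47, 60)), -1)), Rational(1, 2)) = Pow(Add(-6745, Pow(Rational(-1776613, 60), -1)), Rational(1, 2)) = Pow(Add(-6745, Rational(-60, 1776613)), Rational(1, 2)) = Pow(Rational(-11983254745, 1776613), Rational(1, 2)) = Mul(Rational(1, 1776613), I, Pow(21289606162278685, Rational(1, 2)))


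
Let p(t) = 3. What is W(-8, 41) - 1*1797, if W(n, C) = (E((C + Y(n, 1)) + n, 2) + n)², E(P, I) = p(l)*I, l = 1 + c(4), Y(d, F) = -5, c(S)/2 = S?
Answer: -1793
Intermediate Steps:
c(S) = 2*S
l = 9 (l = 1 + 2*4 = 1 + 8 = 9)
E(P, I) = 3*I
W(n, C) = (6 + n)² (W(n, C) = (3*2 + n)² = (6 + n)²)
W(-8, 41) - 1*1797 = (6 - 8)² - 1*1797 = (-2)² - 1797 = 4 - 1797 = -1793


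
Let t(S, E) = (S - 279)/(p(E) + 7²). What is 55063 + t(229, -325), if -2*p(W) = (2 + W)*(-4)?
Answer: 32872661/597 ≈ 55063.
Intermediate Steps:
p(W) = 4 + 2*W (p(W) = -(2 + W)*(-4)/2 = -(-8 - 4*W)/2 = 4 + 2*W)
t(S, E) = (-279 + S)/(53 + 2*E) (t(S, E) = (S - 279)/((4 + 2*E) + 7²) = (-279 + S)/((4 + 2*E) + 49) = (-279 + S)/(53 + 2*E))
55063 + t(229, -325) = 55063 + (-279 + 229)/(53 + 2*(-325)) = 55063 - 50/(53 - 650) = 55063 - 50/(-597) = 55063 - 1/597*(-50) = 55063 + 50/597 = 32872661/597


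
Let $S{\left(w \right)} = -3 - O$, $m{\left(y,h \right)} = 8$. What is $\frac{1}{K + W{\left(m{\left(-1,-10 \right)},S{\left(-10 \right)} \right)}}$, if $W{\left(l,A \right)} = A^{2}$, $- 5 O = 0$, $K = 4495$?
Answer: $\frac{1}{4504} \approx 0.00022202$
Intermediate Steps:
$O = 0$ ($O = \left(- \frac{1}{5}\right) 0 = 0$)
$S{\left(w \right)} = -3$ ($S{\left(w \right)} = -3 - 0 = -3 + 0 = -3$)
$\frac{1}{K + W{\left(m{\left(-1,-10 \right)},S{\left(-10 \right)} \right)}} = \frac{1}{4495 + \left(-3\right)^{2}} = \frac{1}{4495 + 9} = \frac{1}{4504}$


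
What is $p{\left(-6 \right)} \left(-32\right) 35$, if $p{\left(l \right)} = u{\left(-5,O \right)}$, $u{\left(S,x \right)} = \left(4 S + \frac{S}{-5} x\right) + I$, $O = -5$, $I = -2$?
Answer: $30240$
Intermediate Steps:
$u{\left(S,x \right)} = -2 + 4 S - \frac{S x}{5}$ ($u{\left(S,x \right)} = \left(4 S + \frac{S}{-5} x\right) - 2 = \left(4 S + S \left(- \frac{1}{5}\right) x\right) - 2 = \left(4 S + - \frac{S}{5} x\right) - 2 = \left(4 S - \frac{S x}{5}\right) - 2 = -2 + 4 S - \frac{S x}{5}$)
$p{\left(l \right)} = -27$ ($p{\left(l \right)} = -2 + 4 \left(-5\right) - \left(-1\right) \left(-5\right) = -2 - 20 - 5 = -27$)
$p{\left(-6 \right)} \left(-32\right) 35 = \left(-27\right) \left(-32\right) 35 = 864 \cdot 35 = 30240$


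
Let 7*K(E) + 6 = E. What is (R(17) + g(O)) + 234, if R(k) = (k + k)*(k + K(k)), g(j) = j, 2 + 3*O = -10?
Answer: 6030/7 ≈ 861.43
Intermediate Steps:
O = -4 (O = -⅔ + (⅓)*(-10) = -⅔ - 10/3 = -4)
K(E) = -6/7 + E/7
R(k) = 2*k*(-6/7 + 8*k/7) (R(k) = (k + k)*(k + (-6/7 + k/7)) = (2*k)*(-6/7 + 8*k/7) = 2*k*(-6/7 + 8*k/7))
(R(17) + g(O)) + 234 = ((4/7)*17*(-3 + 4*17) - 4) + 234 = ((4/7)*17*(-3 + 68) - 4) + 234 = ((4/7)*17*65 - 4) + 234 = (4420/7 - 4) + 234 = 4392/7 + 234 = 6030/7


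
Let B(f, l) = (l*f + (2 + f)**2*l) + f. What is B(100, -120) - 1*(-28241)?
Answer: -1232139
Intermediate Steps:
B(f, l) = f + f*l + l*(2 + f)**2 (B(f, l) = (f*l + l*(2 + f)**2) + f = f + f*l + l*(2 + f)**2)
B(100, -120) - 1*(-28241) = (100 + 100*(-120) - 120*(2 + 100)**2) - 1*(-28241) = (100 - 12000 - 120*102**2) + 28241 = (100 - 12000 - 120*10404) + 28241 = (100 - 12000 - 1248480) + 28241 = -1260380 + 28241 = -1232139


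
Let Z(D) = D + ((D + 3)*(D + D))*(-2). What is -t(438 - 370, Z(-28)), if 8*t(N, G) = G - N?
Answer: 362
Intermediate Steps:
Z(D) = D - 4*D*(3 + D) (Z(D) = D + ((3 + D)*(2*D))*(-2) = D + (2*D*(3 + D))*(-2) = D - 4*D*(3 + D))
t(N, G) = -N/8 + G/8 (t(N, G) = (G - N)/8 = -N/8 + G/8)
-t(438 - 370, Z(-28)) = -(-(438 - 370)/8 + (-1*(-28)*(11 + 4*(-28)))/8) = -(-⅛*68 + (-1*(-28)*(11 - 112))/8) = -(-17/2 + (-1*(-28)*(-101))/8) = -(-17/2 + (⅛)*(-2828)) = -(-17/2 - 707/2) = -1*(-362) = 362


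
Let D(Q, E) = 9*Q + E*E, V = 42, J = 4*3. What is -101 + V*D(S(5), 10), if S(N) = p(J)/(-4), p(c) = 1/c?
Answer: 32729/8 ≈ 4091.1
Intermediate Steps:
J = 12
p(c) = 1/c
S(N) = -1/48 (S(N) = 1/(12*(-4)) = (1/12)*(-1/4) = -1/48)
D(Q, E) = E**2 + 9*Q (D(Q, E) = 9*Q + E**2 = E**2 + 9*Q)
-101 + V*D(S(5), 10) = -101 + 42*(10**2 + 9*(-1/48)) = -101 + 42*(100 - 3/16) = -101 + 42*(1597/16) = -101 + 33537/8 = 32729/8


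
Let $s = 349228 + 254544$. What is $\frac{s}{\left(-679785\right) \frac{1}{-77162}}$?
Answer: $\frac{46588255064}{679785} \approx 68534.0$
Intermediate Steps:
$s = 603772$
$\frac{s}{\left(-679785\right) \frac{1}{-77162}} = \frac{603772}{\left(-679785\right) \frac{1}{-77162}} = \frac{603772}{\left(-679785\right) \left(- \frac{1}{77162}\right)} = \frac{603772}{\frac{679785}{77162}} = 603772 \cdot \frac{77162}{679785} = \frac{46588255064}{679785}$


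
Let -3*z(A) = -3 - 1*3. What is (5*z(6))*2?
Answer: 20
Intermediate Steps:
z(A) = 2 (z(A) = -(-3 - 1*3)/3 = -(-3 - 3)/3 = -⅓*(-6) = 2)
(5*z(6))*2 = (5*2)*2 = 10*2 = 20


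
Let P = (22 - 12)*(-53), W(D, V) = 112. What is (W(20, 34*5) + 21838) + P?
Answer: 21420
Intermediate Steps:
P = -530 (P = 10*(-53) = -530)
(W(20, 34*5) + 21838) + P = (112 + 21838) - 530 = 21950 - 530 = 21420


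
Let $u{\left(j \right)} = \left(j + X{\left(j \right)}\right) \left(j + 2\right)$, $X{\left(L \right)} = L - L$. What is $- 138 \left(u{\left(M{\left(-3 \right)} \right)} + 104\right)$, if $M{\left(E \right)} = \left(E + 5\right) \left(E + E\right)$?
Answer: $-30912$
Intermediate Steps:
$M{\left(E \right)} = 2 E \left(5 + E\right)$ ($M{\left(E \right)} = \left(5 + E\right) 2 E = 2 E \left(5 + E\right)$)
$X{\left(L \right)} = 0$
$u{\left(j \right)} = j \left(2 + j\right)$ ($u{\left(j \right)} = \left(j + 0\right) \left(j + 2\right) = j \left(2 + j\right)$)
$- 138 \left(u{\left(M{\left(-3 \right)} \right)} + 104\right) = - 138 \left(2 \left(-3\right) \left(5 - 3\right) \left(2 + 2 \left(-3\right) \left(5 - 3\right)\right) + 104\right) = - 138 \left(2 \left(-3\right) 2 \left(2 + 2 \left(-3\right) 2\right) + 104\right) = - 138 \left(- 12 \left(2 - 12\right) + 104\right) = - 138 \left(\left(-12\right) \left(-10\right) + 104\right) = - 138 \left(120 + 104\right) = \left(-138\right) 224 = -30912$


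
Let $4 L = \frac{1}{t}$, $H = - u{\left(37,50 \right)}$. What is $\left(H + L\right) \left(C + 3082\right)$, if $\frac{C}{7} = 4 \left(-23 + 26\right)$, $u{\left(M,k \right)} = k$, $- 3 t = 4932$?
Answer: $- \frac{520491983}{3288} \approx -1.583 \cdot 10^{5}$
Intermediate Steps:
$t = -1644$ ($t = \left(- \frac{1}{3}\right) 4932 = -1644$)
$C = 84$ ($C = 7 \cdot 4 \left(-23 + 26\right) = 7 \cdot 4 \cdot 3 = 7 \cdot 12 = 84$)
$H = -50$ ($H = \left(-1\right) 50 = -50$)
$L = - \frac{1}{6576}$ ($L = \frac{1}{4 \left(-1644\right)} = \frac{1}{4} \left(- \frac{1}{1644}\right) = - \frac{1}{6576} \approx -0.00015207$)
$\left(H + L\right) \left(C + 3082\right) = \left(-50 - \frac{1}{6576}\right) \left(84 + 3082\right) = \left(- \frac{328801}{6576}\right) 3166 = - \frac{520491983}{3288}$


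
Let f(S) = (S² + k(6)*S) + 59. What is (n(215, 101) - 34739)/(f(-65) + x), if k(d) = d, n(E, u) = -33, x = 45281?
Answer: -34772/49175 ≈ -0.70711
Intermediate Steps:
f(S) = 59 + S² + 6*S (f(S) = (S² + 6*S) + 59 = 59 + S² + 6*S)
(n(215, 101) - 34739)/(f(-65) + x) = (-33 - 34739)/((59 + (-65)² + 6*(-65)) + 45281) = -34772/((59 + 4225 - 390) + 45281) = -34772/(3894 + 45281) = -34772/49175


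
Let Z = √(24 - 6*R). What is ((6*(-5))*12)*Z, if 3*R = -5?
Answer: -360*√34 ≈ -2099.1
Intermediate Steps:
R = -5/3 (R = (⅓)*(-5) = -5/3 ≈ -1.6667)
Z = √34 (Z = √(24 - 6*(-5/3)) = √(24 + 10) = √34 ≈ 5.8309)
((6*(-5))*12)*Z = ((6*(-5))*12)*√34 = (-30*12)*√34 = -360*√34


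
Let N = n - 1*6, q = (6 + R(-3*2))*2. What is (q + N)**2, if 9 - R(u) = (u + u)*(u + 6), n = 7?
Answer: 961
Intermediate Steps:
R(u) = 9 - 2*u*(6 + u) (R(u) = 9 - (u + u)*(u + 6) = 9 - 2*u*(6 + u))
q = 30 (q = (6 + (9 - (-36)*2 - 2*(-3*2)**2))*2 = (6 + (9 - 12*(-6) - 2*(-6)**2))*2 = (6 + (9 + 72 - 2*36))*2 = (6 + (9 + 72 - 72))*2 = (6 + 9)*2 = 15*2 = 30)
N = 1 (N = 7 - 1*6 = 7 - 6 = 1)
(q + N)**2 = (30 + 1)**2 = 31**2 = 961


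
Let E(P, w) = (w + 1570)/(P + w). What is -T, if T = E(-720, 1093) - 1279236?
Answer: 477152365/373 ≈ 1.2792e+6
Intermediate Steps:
E(P, w) = (1570 + w)/(P + w)
T = -477152365/373 (T = (1570 + 1093)/(-720 + 1093) - 1279236 = 2663/373 - 1279236 = -477152365/373 ≈ -1.2792e+6)
-T = -1*(-477152365/373) = 477152365/373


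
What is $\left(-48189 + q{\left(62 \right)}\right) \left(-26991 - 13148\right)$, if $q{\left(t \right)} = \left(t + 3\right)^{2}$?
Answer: $1764670996$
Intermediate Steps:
$q{\left(t \right)} = \left(3 + t\right)^{2}$
$\left(-48189 + q{\left(62 \right)}\right) \left(-26991 - 13148\right) = \left(-48189 + \left(3 + 62\right)^{2}\right) \left(-26991 - 13148\right) = \left(-48189 + 65^{2}\right) \left(-40139\right) = \left(-48189 + 4225\right) \left(-40139\right) = \left(-43964\right) \left(-40139\right) = 1764670996$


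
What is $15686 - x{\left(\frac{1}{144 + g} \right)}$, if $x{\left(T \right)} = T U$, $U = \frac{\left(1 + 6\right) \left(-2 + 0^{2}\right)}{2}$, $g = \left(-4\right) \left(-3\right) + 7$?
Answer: $\frac{2556825}{163} \approx 15686.0$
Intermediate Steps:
$g = 19$ ($g = 12 + 7 = 19$)
$U = -7$ ($U = 7 \left(-2 + 0\right) \frac{1}{2} = 7 \left(-2\right) \frac{1}{2} = \left(-14\right) \frac{1}{2} = -7$)
$x{\left(T \right)} = - 7 T$ ($x{\left(T \right)} = T \left(-7\right) = - 7 T$)
$15686 - x{\left(\frac{1}{144 + g} \right)} = 15686 - - \frac{7}{144 + 19} = 15686 - - \frac{7}{163} = 15686 + \frac{7}{163} = \frac{2556825}{163}$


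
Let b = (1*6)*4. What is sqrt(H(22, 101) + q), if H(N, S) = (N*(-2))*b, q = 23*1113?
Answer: 9*sqrt(303) ≈ 156.66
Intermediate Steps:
b = 24 (b = 6*4 = 24)
q = 25599
H(N, S) = -48*N (H(N, S) = (N*(-2))*24 = -2*N*24 = -48*N)
sqrt(H(22, 101) + q) = sqrt(-48*22 + 25599) = sqrt(-1056 + 25599) = sqrt(24543) = 9*sqrt(303)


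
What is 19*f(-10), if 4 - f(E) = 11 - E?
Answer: -323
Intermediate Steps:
f(E) = -7 + E (f(E) = 4 - (11 - E) = 4 + (-11 + E) = -7 + E)
19*f(-10) = 19*(-7 - 10) = 19*(-17) = -323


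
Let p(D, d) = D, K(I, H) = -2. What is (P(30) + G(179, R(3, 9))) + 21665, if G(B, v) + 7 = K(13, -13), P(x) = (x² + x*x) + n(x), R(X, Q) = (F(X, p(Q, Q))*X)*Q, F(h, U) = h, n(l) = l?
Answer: 23486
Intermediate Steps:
R(X, Q) = Q*X² (R(X, Q) = (X*X)*Q = X²*Q = Q*X²)
P(x) = x + 2*x² (P(x) = (x² + x*x) + x = (x² + x²) + x = 2*x² + x = x + 2*x²)
G(B, v) = -9 (G(B, v) = -7 - 2 = -9)
(P(30) + G(179, R(3, 9))) + 21665 = (30*(1 + 2*30) - 9) + 21665 = (30*(1 + 60) - 9) + 21665 = (30*61 - 9) + 21665 = (1830 - 9) + 21665 = 1821 + 21665 = 23486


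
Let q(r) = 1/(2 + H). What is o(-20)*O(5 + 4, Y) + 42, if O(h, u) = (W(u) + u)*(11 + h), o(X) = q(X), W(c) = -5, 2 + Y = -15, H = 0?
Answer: -178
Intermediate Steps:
Y = -17 (Y = -2 - 15 = -17)
q(r) = ½ (q(r) = 1/(2 + 0) = 1/2 = ½)
o(X) = ½
O(h, u) = (-5 + u)*(11 + h)
o(-20)*O(5 + 4, Y) + 42 = (-55 - 5*(5 + 4) + 11*(-17) + (5 + 4)*(-17))/2 + 42 = (-55 - 5*9 - 187 + 9*(-17))/2 + 42 = (-55 - 45 - 187 - 153)/2 + 42 = (½)*(-440) + 42 = -220 + 42 = -178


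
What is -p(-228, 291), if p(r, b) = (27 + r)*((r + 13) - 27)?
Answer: -48642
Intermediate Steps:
p(r, b) = (-14 + r)*(27 + r) (p(r, b) = (27 + r)*((13 + r) - 27) = (27 + r)*(-14 + r) = (-14 + r)*(27 + r))
-p(-228, 291) = -(-378 + (-228)² + 13*(-228)) = -(-378 + 51984 - 2964) = -1*48642 = -48642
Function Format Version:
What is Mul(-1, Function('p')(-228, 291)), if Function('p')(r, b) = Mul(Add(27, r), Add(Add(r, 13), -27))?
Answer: -48642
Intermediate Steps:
Function('p')(r, b) = Mul(Add(-14, r), Add(27, r)) (Function('p')(r, b) = Mul(Add(27, r), Add(Add(13, r), -27)) = Mul(Add(27, r), Add(-14, r)) = Mul(Add(-14, r), Add(27, r)))
Mul(-1, Function('p')(-228, 291)) = Mul(-1, Add(-378, Pow(-228, 2), Mul(13, -228))) = Mul(-1, Add(-378, 51984, -2964)) = Mul(-1, 48642) = -48642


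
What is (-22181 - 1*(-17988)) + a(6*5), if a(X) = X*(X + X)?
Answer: -2393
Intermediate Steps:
a(X) = 2*X² (a(X) = X*(2*X) = 2*X²)
(-22181 - 1*(-17988)) + a(6*5) = (-22181 - 1*(-17988)) + 2*(6*5)² = (-22181 + 17988) + 2*30² = -4193 + 2*900 = -4193 + 1800 = -2393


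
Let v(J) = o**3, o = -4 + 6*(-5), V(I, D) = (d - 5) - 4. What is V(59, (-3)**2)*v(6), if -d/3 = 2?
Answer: 589560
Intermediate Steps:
d = -6 (d = -3*2 = -6)
V(I, D) = -15 (V(I, D) = (-6 - 5) - 4 = -11 - 4 = -15)
o = -34 (o = -4 - 30 = -34)
v(J) = -39304 (v(J) = (-34)**3 = -39304)
V(59, (-3)**2)*v(6) = -15*(-39304) = 589560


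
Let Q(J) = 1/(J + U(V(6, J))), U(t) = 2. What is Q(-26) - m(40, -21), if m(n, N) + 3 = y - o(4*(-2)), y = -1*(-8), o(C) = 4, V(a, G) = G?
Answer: -25/24 ≈ -1.0417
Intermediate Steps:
Q(J) = 1/(2 + J) (Q(J) = 1/(J + 2) = 1/(2 + J))
y = 8
m(n, N) = 1 (m(n, N) = -3 + (8 - 1*4) = -3 + (8 - 4) = -3 + 4 = 1)
Q(-26) - m(40, -21) = 1/(2 - 26) - 1*1 = 1/(-24) - 1 = -1/24 - 1 = -25/24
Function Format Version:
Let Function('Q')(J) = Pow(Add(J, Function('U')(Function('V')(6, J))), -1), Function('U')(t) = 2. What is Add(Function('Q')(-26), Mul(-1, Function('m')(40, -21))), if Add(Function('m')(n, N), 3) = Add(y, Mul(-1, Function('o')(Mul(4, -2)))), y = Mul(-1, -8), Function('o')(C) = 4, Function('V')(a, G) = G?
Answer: Rational(-25, 24) ≈ -1.0417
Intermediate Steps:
Function('Q')(J) = Pow(Add(2, J), -1) (Function('Q')(J) = Pow(Add(J, 2), -1) = Pow(Add(2, J), -1))
y = 8
Function('m')(n, N) = 1 (Function('m')(n, N) = Add(-3, Add(8, Mul(-1, 4))) = Add(-3, Add(8, -4)) = Add(-3, 4) = 1)
Add(Function('Q')(-26), Mul(-1, Function('m')(40, -21))) = Add(Pow(Add(2, -26), -1), Mul(-1, 1)) = Add(Pow(-24, -1), -1) = Add(Rational(-1, 24), -1) = Rational(-25, 24)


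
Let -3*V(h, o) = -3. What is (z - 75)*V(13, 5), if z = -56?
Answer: -131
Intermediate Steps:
V(h, o) = 1 (V(h, o) = -⅓*(-3) = 1)
(z - 75)*V(13, 5) = (-56 - 75)*1 = -131*1 = -131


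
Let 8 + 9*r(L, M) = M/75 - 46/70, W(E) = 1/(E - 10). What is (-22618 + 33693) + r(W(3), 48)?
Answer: 17441722/1575 ≈ 11074.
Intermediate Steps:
W(E) = 1/(-10 + E)
r(L, M) = -101/105 + M/675 (r(L, M) = -8/9 + (M/75 - 46/70)/9 = -8/9 + (M*(1/75) - 46*1/70)/9 = -8/9 + (M/75 - 23/35)/9 = -8/9 + (-23/35 + M/75)/9 = -8/9 + (-23/315 + M/675) = -101/105 + M/675)
(-22618 + 33693) + r(W(3), 48) = (-22618 + 33693) + (-101/105 + (1/675)*48) = 11075 + (-101/105 + 16/225) = 11075 - 1403/1575 = 17441722/1575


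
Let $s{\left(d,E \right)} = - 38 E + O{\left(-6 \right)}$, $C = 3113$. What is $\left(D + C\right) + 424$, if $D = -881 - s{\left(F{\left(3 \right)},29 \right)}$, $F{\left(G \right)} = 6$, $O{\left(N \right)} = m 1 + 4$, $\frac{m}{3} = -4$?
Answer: $3766$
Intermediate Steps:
$m = -12$ ($m = 3 \left(-4\right) = -12$)
$O{\left(N \right)} = -8$ ($O{\left(N \right)} = \left(-12\right) 1 + 4 = -12 + 4 = -8$)
$s{\left(d,E \right)} = -8 - 38 E$ ($s{\left(d,E \right)} = - 38 E - 8 = -8 - 38 E$)
$D = 229$ ($D = -881 - \left(-8 - 1102\right) = -881 - -1110 = -881 + 1110 = 229$)
$\left(D + C\right) + 424 = \left(229 + 3113\right) + 424 = 3342 + 424 = 3766$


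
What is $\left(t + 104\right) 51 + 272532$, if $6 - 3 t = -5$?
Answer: $278023$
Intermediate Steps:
$t = \frac{11}{3}$ ($t = 2 - - \frac{5}{3} = 2 + \frac{5}{3} = \frac{11}{3} \approx 3.6667$)
$\left(t + 104\right) 51 + 272532 = \left(\frac{11}{3} + 104\right) 51 + 272532 = \frac{323}{3} \cdot 51 + 272532 = 5491 + 272532 = 278023$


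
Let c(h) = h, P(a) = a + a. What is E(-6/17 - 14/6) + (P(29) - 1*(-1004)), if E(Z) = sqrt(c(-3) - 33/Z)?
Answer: 1062 + 2*sqrt(43566)/137 ≈ 1065.0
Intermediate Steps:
P(a) = 2*a
E(Z) = sqrt(-3 - 33/Z)
E(-6/17 - 14/6) + (P(29) - 1*(-1004)) = sqrt(3)*sqrt((-11 - (-6/17 - 14/6))/(-6/17 - 14/6)) + (2*29 - 1*(-1004)) = sqrt(3)*sqrt((-11 - (-6*1/17 - 14*1/6))/(-6*1/17 - 14*1/6)) + (58 + 1004) = sqrt(3)*sqrt((-11 - (-6/17 - 7/3))/(-6/17 - 7/3)) + 1062 = sqrt(3)*sqrt((-11 - 1*(-137/51))/(-137/51)) + 1062 = sqrt(3)*sqrt(-51*(-11 + 137/51)/137) + 1062 = sqrt(3)*sqrt(-51/137*(-424/51)) + 1062 = sqrt(3)*sqrt(424/137) + 1062 = sqrt(3)*(2*sqrt(14522)/137) + 1062 = 2*sqrt(43566)/137 + 1062 = 1062 + 2*sqrt(43566)/137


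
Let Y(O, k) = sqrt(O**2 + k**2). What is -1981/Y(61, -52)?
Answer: -1981*sqrt(257)/1285 ≈ -24.714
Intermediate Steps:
-1981/Y(61, -52) = -1981/sqrt(61**2 + (-52)**2) = -1981/sqrt(3721 + 2704) = -1981*sqrt(257)/1285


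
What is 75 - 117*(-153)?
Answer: 17976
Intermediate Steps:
75 - 117*(-153) = 75 + 17901 = 17976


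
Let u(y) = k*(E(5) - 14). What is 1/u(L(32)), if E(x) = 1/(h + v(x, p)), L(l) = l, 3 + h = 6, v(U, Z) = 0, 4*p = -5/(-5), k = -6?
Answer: 1/82 ≈ 0.012195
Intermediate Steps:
p = ¼ (p = (-5/(-5))/4 = (-5*(-⅕))/4 = (¼)*1 = ¼ ≈ 0.25000)
h = 3 (h = -3 + 6 = 3)
E(x) = ⅓ (E(x) = 1/(3 + 0) = 1/3 = ⅓)
u(y) = 82 (u(y) = -6*(⅓ - 14) = -6*(-41/3) = 82)
1/u(L(32)) = 1/82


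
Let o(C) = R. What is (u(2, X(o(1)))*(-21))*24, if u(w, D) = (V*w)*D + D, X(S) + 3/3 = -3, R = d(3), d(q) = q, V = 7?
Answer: 30240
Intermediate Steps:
R = 3
o(C) = 3
X(S) = -4 (X(S) = -1 - 3 = -4)
u(w, D) = D + 7*D*w (u(w, D) = (7*w)*D + D = 7*D*w + D = D + 7*D*w)
(u(2, X(o(1)))*(-21))*24 = (-4*(1 + 7*2)*(-21))*24 = (-4*(1 + 14)*(-21))*24 = (-4*15*(-21))*24 = -60*(-21)*24 = 1260*24 = 30240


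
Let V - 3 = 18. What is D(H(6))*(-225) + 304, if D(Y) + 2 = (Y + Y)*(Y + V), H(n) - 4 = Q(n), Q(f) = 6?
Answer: -138746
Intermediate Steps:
H(n) = 10 (H(n) = 4 + 6 = 10)
V = 21 (V = 3 + 18 = 21)
D(Y) = -2 + 2*Y*(21 + Y) (D(Y) = -2 + (Y + Y)*(Y + 21) = -2 + (2*Y)*(21 + Y) = -2 + 2*Y*(21 + Y))
D(H(6))*(-225) + 304 = (-2 + 2*10² + 42*10)*(-225) + 304 = (-2 + 2*100 + 420)*(-225) + 304 = (-2 + 200 + 420)*(-225) + 304 = 618*(-225) + 304 = -139050 + 304 = -138746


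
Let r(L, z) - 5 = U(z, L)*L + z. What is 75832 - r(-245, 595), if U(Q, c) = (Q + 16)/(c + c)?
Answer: 149853/2 ≈ 74927.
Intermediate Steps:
U(Q, c) = (16 + Q)/(2*c) (U(Q, c) = (16 + Q)/((2*c)) = (16 + Q)*(1/(2*c)) = (16 + Q)/(2*c))
r(L, z) = 13 + 3*z/2 (r(L, z) = 5 + (((16 + z)/(2*L))*L + z) = 5 + ((8 + z/2) + z) = 5 + (8 + 3*z/2) = 13 + 3*z/2)
75832 - r(-245, 595) = 75832 - (13 + (3/2)*595) = 75832 - (13 + 1785/2) = 75832 - 1*1811/2 = 75832 - 1811/2 = 149853/2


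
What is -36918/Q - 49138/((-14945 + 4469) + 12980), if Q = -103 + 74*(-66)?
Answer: -76304267/6243724 ≈ -12.221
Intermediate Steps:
Q = -4987 (Q = -103 - 4884 = -4987)
-36918/Q - 49138/((-14945 + 4469) + 12980) = -36918/(-4987) - 49138/((-14945 + 4469) + 12980) = -36918*(-1/4987) - 49138/(-10476 + 12980) = 36918/4987 - 49138/2504 = 36918/4987 - 49138*1/2504 = 36918/4987 - 24569/1252 = -76304267/6243724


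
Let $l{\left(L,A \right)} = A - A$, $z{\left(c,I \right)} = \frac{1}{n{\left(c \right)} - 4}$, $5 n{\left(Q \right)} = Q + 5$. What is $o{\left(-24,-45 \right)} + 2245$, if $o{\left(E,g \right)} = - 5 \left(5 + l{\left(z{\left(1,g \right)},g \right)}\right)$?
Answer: $2220$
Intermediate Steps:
$n{\left(Q \right)} = 1 + \frac{Q}{5}$ ($n{\left(Q \right)} = \frac{Q + 5}{5} = \frac{5 + Q}{5} = 1 + \frac{Q}{5}$)
$z{\left(c,I \right)} = \frac{1}{-3 + \frac{c}{5}}$ ($z{\left(c,I \right)} = \frac{1}{\left(1 + \frac{c}{5}\right) - 4} = \frac{1}{-3 + \frac{c}{5}}$)
$l{\left(L,A \right)} = 0$
$o{\left(E,g \right)} = -25$ ($o{\left(E,g \right)} = - 5 \left(5 + 0\right) = \left(-5\right) 5 = -25$)
$o{\left(-24,-45 \right)} + 2245 = -25 + 2245 = 2220$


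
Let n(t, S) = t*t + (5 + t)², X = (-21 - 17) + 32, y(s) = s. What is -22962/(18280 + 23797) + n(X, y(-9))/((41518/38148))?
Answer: 29218669668/873476443 ≈ 33.451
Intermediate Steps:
X = -6 (X = -38 + 32 = -6)
n(t, S) = t² + (5 + t)²
-22962/(18280 + 23797) + n(X, y(-9))/((41518/38148)) = -22962/(18280 + 23797) + ((-6)² + (5 - 6)²)/((41518/38148)) = -22962/42077 + (36 + (-1)²)/((41518*(1/38148))) = -22962*1/42077 + (36 + 1)/(20759/19074) = -22962/42077 + 37*(19074/20759) = -22962/42077 + 705738/20759 = 29218669668/873476443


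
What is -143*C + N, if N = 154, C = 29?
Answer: -3993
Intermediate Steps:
-143*C + N = -143*29 + 154 = -4147 + 154 = -3993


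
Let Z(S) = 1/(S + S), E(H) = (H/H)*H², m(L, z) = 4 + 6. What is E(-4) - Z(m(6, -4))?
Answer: 319/20 ≈ 15.950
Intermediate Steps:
m(L, z) = 10
E(H) = H² (E(H) = 1*H² = H²)
Z(S) = 1/(2*S)
E(-4) - Z(m(6, -4)) = (-4)² - 1/(2*10) = 16 - 1/(2*10) = 16 - 1*1/20 = 16 - 1/20 = 319/20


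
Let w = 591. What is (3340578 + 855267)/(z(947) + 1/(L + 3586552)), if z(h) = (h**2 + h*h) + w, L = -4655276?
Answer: 896840050356/383502843863 ≈ 2.3385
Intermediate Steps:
z(h) = 591 + 2*h**2 (z(h) = (h**2 + h*h) + 591 = (h**2 + h**2) + 591 = 2*h**2 + 591 = 591 + 2*h**2)
(3340578 + 855267)/(z(947) + 1/(L + 3586552)) = (3340578 + 855267)/((591 + 2*947**2) + 1/(-4655276 + 3586552)) = 4195845/((591 + 2*896809) + 1/(-1068724)) = 4195845/((591 + 1793618) - 1/1068724) = 4195845/(1794209 - 1/1068724) = 4195845/(1917514219315/1068724) = 4195845*(1068724/1917514219315) = 896840050356/383502843863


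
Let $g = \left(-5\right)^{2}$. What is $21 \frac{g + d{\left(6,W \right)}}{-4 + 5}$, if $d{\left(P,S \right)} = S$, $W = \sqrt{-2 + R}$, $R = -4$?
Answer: $525 + 21 i \sqrt{6} \approx 525.0 + 51.439 i$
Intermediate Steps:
$W = i \sqrt{6}$ ($W = \sqrt{-2 - 4} = \sqrt{-6} = i \sqrt{6} \approx 2.4495 i$)
$g = 25$
$21 \frac{g + d{\left(6,W \right)}}{-4 + 5} = 21 \frac{25 + i \sqrt{6}}{-4 + 5} = 21 \frac{25 + i \sqrt{6}}{1} = 21 \left(25 + i \sqrt{6}\right) 1 = 21 \left(25 + i \sqrt{6}\right) = 525 + 21 i \sqrt{6}$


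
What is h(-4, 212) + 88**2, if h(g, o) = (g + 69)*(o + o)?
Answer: 35304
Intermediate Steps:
h(g, o) = 2*o*(69 + g) (h(g, o) = (69 + g)*(2*o) = 2*o*(69 + g))
h(-4, 212) + 88**2 = 2*212*(69 - 4) + 88**2 = 2*212*65 + 7744 = 27560 + 7744 = 35304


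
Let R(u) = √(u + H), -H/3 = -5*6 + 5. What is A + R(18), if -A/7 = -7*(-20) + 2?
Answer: -994 + √93 ≈ -984.36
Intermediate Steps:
H = 75 (H = -3*(-5*6 + 5) = -3*(-30 + 5) = -3*(-25) = 75)
A = -994 (A = -7*(-7*(-20) + 2) = -7*(140 + 2) = -7*142 = -994)
R(u) = √(75 + u) (R(u) = √(u + 75) = √(75 + u))
A + R(18) = -994 + √(75 + 18) = -994 + √93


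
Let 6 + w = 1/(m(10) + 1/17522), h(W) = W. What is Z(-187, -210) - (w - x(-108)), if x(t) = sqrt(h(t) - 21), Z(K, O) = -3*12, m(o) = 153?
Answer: -80443532/2680867 + I*sqrt(129) ≈ -30.007 + 11.358*I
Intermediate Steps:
Z(K, O) = -36
w = -16067680/2680867 (w = -6 + 1/(153 + 1/17522) = -6 + 1/(2680867/17522) = -6 + 17522/2680867 = -16067680/2680867 ≈ -5.9935)
x(t) = sqrt(-21 + t) (x(t) = sqrt(t - 21) = sqrt(-21 + t))
Z(-187, -210) - (w - x(-108)) = -36 - (-16067680/2680867 - sqrt(-21 - 108)) = -36 - (-16067680/2680867 - sqrt(-129)) = -36 - (-16067680/2680867 - I*sqrt(129)) = -36 + (16067680/2680867 + I*sqrt(129)) = -80443532/2680867 + I*sqrt(129)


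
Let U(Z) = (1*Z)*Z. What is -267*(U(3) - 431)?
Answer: 112674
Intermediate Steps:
U(Z) = Z**2 (U(Z) = Z*Z = Z**2)
-267*(U(3) - 431) = -267*(3**2 - 431) = -267*(9 - 431) = -267*(-422) = 112674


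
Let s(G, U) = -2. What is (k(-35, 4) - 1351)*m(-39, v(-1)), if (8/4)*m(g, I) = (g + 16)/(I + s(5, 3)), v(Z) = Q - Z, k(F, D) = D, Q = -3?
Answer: -30981/8 ≈ -3872.6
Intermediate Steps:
v(Z) = -3 - Z
m(g, I) = (16 + g)/(2*(-2 + I)) (m(g, I) = ((g + 16)/(I - 2))/2 = ((16 + g)/(-2 + I))/2 = (16 + g)/(2*(-2 + I)))
(k(-35, 4) - 1351)*m(-39, v(-1)) = (4 - 1351)*((16 - 39)/(2*(-2 + (-3 - 1*(-1))))) = -1347*(-23)/(2*(-2 + (-3 + 1))) = -1347*(-23)/(2*(-2 - 2)) = -1347*(-23)/(2*(-4)) = -1347*(-1)*(-23)/(2*4) = -1347*23/8 = -30981/8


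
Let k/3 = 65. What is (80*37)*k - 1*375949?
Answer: 201251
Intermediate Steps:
k = 195 (k = 3*65 = 195)
(80*37)*k - 1*375949 = (80*37)*195 - 1*375949 = 2960*195 - 375949 = 577200 - 375949 = 201251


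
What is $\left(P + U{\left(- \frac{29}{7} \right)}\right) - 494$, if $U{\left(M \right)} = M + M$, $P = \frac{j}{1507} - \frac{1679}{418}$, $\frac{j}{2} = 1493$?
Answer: $- \frac{202163141}{400862} \approx -504.32$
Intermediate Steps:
$j = 2986$ ($j = 2 \cdot 1493 = 2986$)
$P = - \frac{116555}{57266}$ ($P = \frac{2986}{1507} - \frac{1679}{418} = - \frac{116555}{57266} \approx -2.0353$)
$U{\left(M \right)} = 2 M$
$\left(P + U{\left(- \frac{29}{7} \right)}\right) - 494 = \left(- \frac{116555}{57266} + 2 \left(- \frac{29}{7}\right)\right) - 494 = \left(- \frac{116555}{57266} - \frac{58}{7}\right) - 494 = - \frac{4137313}{400862} - 494 = - \frac{202163141}{400862}$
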